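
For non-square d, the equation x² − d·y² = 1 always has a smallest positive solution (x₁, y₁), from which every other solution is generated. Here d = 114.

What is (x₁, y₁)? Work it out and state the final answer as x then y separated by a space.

√114 = [10; 1,2,10,2,1,20, …], period ℓ=6 (even) → k=5
i=0: a=10 ⇒ p=10, q=1
…
i=2: a=2 ⇒ p=32, q=3
i=3: a=10 ⇒ p=331, q=31
i=4: a=2 ⇒ p=694, q=65
i=5: a=1 ⇒ p=1025, q=96
fundamental: x₁=1025, y₁=96  (since 1050625 − 114·9216 = 1)

1025 96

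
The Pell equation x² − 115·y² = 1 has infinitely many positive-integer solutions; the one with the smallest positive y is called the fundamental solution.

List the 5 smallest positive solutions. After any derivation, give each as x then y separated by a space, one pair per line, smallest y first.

[10; 1,2,1,1,1,1,1,2,1,20] for √115; ℓ=10 ⇒ convergent index 9
step 0: (10, 1)  from 10·(1,0) + (0,1)
step 1: (11, 1)  from 1·(10,1) + (1,0)
…
step 8: (815, 76)  from 2·(311,29) + (193,18)
step 9: (1126, 105)  from 1·(815,76) + (311,29)
(x₁, y₁) = (1126, 105);  1126² − 115·105² = 1 ✓
(1126+105√115)^2 = 2535751 + 236460√115
(1126+105√115)^3 = 5710510126 + 532507815√115
(1126+105√115)^4 = 12860066268001 + 1199207362920√115
(1126+105√115)^5 = 28960863525028126 + 2700614448788025√115

1126 105
2535751 236460
5710510126 532507815
12860066268001 1199207362920
28960863525028126 2700614448788025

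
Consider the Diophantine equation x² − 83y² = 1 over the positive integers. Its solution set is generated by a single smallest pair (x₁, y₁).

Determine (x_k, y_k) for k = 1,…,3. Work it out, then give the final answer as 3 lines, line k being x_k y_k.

82 9
13447 1476
2205226 242055

√83 = [9; 9,18, …], period ℓ=2 (even) → k=1
k=0  a_k=9  p_k/q_k = 9/1
k=1  a_k=9  p_k/q_k = 82/9
(x₁, y₁) = (82, 9);  82² − 83·9² = 1 ✓
(x_2, y_2) = (82·82 + 83·9·9, 82·9 + 9·82) = (13447, 1476)
(x_3, y_3) = (82·13447 + 83·9·1476, 82·1476 + 9·13447) = (2205226, 242055)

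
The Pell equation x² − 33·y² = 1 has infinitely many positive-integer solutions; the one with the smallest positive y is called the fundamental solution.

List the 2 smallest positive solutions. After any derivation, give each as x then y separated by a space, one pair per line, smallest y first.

23 4
1057 184

√33 = [5; 1,2,1,10, …], period ℓ=4 (even) → k=3
k=0  a_k=5  p_k/q_k = 5/1
…
k=2  a_k=2  p_k/q_k = 17/3
k=3  a_k=1  p_k/q_k = 23/4
fundamental: x₁=23, y₁=4  (since 529 − 33·16 = 1)
(x_2, y_2) = (23·23 + 33·4·4, 23·4 + 4·23) = (1057, 184)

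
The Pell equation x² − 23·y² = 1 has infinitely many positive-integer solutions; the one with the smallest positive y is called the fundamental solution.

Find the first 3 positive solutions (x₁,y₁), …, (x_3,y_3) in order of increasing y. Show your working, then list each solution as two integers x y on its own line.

24 5
1151 240
55224 11515

d=23: √d = [4; 1,3,1,8] (ℓ=4, even), read p_3/q_3
a_0=4:  p_0=4·1+0=4,  q_0=4·0+1=1
a_1=1:  p_1=1·4+1=5,  q_1=1·1+0=1
a_2=3:  p_2=3·5+4=19,  q_2=3·1+1=4
a_3=1:  p_3=1·19+5=24,  q_3=1·4+1=5
(x₁, y₁) = (24, 5);  24² − 23·5² = 1 ✓
k=2:  x_2 = 24·24+23·5·5 = 1151,  y_2 = 24·5+5·24 = 240
k=3:  x_3 = 24·1151+23·5·240 = 55224,  y_3 = 24·240+5·1151 = 11515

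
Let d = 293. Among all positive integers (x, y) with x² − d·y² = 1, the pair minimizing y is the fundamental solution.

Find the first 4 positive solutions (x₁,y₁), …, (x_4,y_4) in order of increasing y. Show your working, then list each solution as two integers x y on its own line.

[17; 8,1,1,8,34] for √293; ℓ=5 ⇒ convergent index 9
step 0: (17, 1)  from 17·(1,0) + (0,1)
…
step 2: (154, 9)  from 1·(137,8) + (17,1)
step 3: (291, 17)  from 1·(154,9) + (137,8)
step 4: (2482, 145)  from 8·(291,17) + (154,9)
…
step 7: (764593, 44668)  from 1·(679914,39721) + (84679,4947)
step 8: (1444507, 84389)  from 1·(764593,44668) + (679914,39721)
step 9: (12320649, 719780)  from 8·(1444507,84389) + (764593,44668)
fundamental: x₁=12320649, y₁=719780  (since 151798391781201 − 293·518083248400 = 1)
(x_2, y_2) = (12320649·12320649 + 293·719780·719780, 12320649·719780 + 719780·12320649) = (303596783562401, 17736313474440)
(x_3, y_3) = (12320649·303596783562401 + 293·719780·17736313474440, 12320649·17736313474440 + 719780·303596783562401) = (7481018815602612315849, 437045785745090703340)
(x_4, y_4) = (12320649·7481018815602612315849 + 293·719780·437045785745090703340, 12320649·437045785745090703340 + 719780·7481018815602612315849) = (184342013978870716056521769601, 10769375446188914321717060880)

12320649 719780
303596783562401 17736313474440
7481018815602612315849 437045785745090703340
184342013978870716056521769601 10769375446188914321717060880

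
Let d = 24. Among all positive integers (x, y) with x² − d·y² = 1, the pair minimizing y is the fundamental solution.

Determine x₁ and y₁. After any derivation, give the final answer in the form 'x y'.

5 1

d=24: √d = [4; 1,8] (ℓ=2, even), read p_1/q_1
a_0=4:  p_0=4·1+0=4,  q_0=4·0+1=1
a_1=1:  p_1=1·4+1=5,  q_1=1·1+0=1
(x₁, y₁) = (5, 1);  5² − 24·1² = 1 ✓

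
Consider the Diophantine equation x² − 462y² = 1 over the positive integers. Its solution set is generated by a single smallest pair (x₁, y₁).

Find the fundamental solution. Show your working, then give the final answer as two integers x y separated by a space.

43 2

[21; 2,42] for √462; ℓ=2 ⇒ convergent index 1
step 0: (21, 1)  from 21·(1,0) + (0,1)
step 1: (43, 2)  from 2·(21,1) + (1,0)
→ (43, 2).  Check: 43²=1849, 462·2²=1848, difference 1.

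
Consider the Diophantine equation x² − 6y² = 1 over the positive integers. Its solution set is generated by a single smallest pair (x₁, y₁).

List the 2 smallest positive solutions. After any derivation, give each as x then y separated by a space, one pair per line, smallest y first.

d=6: √d = [2; 2,4] (ℓ=2, even), read p_1/q_1
i=0: a=2 ⇒ p=2, q=1
i=1: a=2 ⇒ p=5, q=2
(x₁, y₁) = (5, 2);  5² − 6·2² = 1 ✓
k=2:  x_2 = 5·5+6·2·2 = 49,  y_2 = 5·2+2·5 = 20

5 2
49 20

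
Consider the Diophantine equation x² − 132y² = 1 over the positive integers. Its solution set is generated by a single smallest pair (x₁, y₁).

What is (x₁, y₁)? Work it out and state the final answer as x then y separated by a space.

d=132: √d = [11; 2,22] (ℓ=2, even), read p_1/q_1
step 0: (11, 1)  from 11·(1,0) + (0,1)
step 1: (23, 2)  from 2·(11,1) + (1,0)
→ (23, 2).  Check: 23²=529, 132·2²=528, difference 1.

23 2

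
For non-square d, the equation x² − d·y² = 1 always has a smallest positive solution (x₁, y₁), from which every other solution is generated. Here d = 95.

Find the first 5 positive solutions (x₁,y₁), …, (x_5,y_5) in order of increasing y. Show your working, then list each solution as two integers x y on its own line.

[9; 1,2,1,18] for √95; ℓ=4 ⇒ convergent index 3
k=0  a_k=9  p_k/q_k = 9/1
k=1  a_k=1  p_k/q_k = 10/1
k=2  a_k=2  p_k/q_k = 29/3
k=3  a_k=1  p_k/q_k = 39/4
→ (39, 4).  Check: 39²=1521, 95·4²=1520, difference 1.
n=2: (39,4)∘(39,4) = (39·39+95·4·4, 39·4+4·39) = (3041,312)
n=3: (3041,312)∘(39,4) = (39·3041+95·4·312, 39·312+4·3041) = (237159,24332)
n=4: (237159,24332)∘(39,4) = (39·237159+95·4·24332, 39·24332+4·237159) = (18495361,1897584)
n=5: (18495361,1897584)∘(39,4) = (39·18495361+95·4·1897584, 39·1897584+4·18495361) = (1442400999,147987220)

39 4
3041 312
237159 24332
18495361 1897584
1442400999 147987220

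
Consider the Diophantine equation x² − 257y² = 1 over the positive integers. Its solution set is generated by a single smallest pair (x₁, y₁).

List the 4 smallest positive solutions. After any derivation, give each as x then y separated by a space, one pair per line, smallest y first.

[16; 32] for √257; ℓ=1 ⇒ convergent index 1
k=0  a_k=16  p_k/q_k = 16/1
k=1  a_k=32  p_k/q_k = 513/32
fundamental: x₁=513, y₁=32  (since 263169 − 257·1024 = 1)
k=2:  x_2 = 513·513+257·32·32 = 526337,  y_2 = 513·32+32·513 = 32832
k=3:  x_3 = 513·526337+257·32·32832 = 540021249,  y_3 = 513·32832+32·526337 = 33685600
k=4:  x_4 = 513·540021249+257·32·33685600 = 554061275137,  y_4 = 513·33685600+32·540021249 = 34561392768

513 32
526337 32832
540021249 33685600
554061275137 34561392768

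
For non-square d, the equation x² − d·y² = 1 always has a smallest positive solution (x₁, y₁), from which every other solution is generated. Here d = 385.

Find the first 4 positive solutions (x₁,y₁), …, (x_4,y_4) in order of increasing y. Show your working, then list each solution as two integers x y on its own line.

[19; 1,1,1,1,1,…,1,1,38] for √385; ℓ=16 ⇒ convergent index 15
a_0=19:  p_0=19·1+0=19,  q_0=19·0+1=1
…
a_4=1:  p_4=1·59+39=98,  q_4=1·3+2=5
…
a_7=1:  p_7=1·569+157=726,  q_7=1·29+8=37
a_8=2:  p_8=2·726+569=2021,  q_8=2·37+29=103
a_9=1:  p_9=1·2021+726=2747,  q_9=1·103+37=140
…
a_14=1:  p_14=1·36280+23271=59551,  q_14=1·1849+1186=3035
a_15=1:  p_15=1·59551+36280=95831,  q_15=1·3035+1849=4884
(x₁, y₁) = (95831, 4884);  95831² − 385·4884² = 1 ✓
k=2:  x_2 = 95831·95831+385·4884·4884 = 18367161121,  y_2 = 95831·4884+4884·95831 = 936077208
k=3:  x_3 = 95831·18367161121+385·4884·936077208 = 3520286834677271,  y_3 = 95831·936077208+4884·18367161121 = 179410429834812
k=4:  x_4 = 95831·3520286834677271+385·4884·179410429834812 = 674705215289547953281,  y_4 = 95831·179410429834812+4884·3520286834677271 = 34386161802063660336

95831 4884
18367161121 936077208
3520286834677271 179410429834812
674705215289547953281 34386161802063660336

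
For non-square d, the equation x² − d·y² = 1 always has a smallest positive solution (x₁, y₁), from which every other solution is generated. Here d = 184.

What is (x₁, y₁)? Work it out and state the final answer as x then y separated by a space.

24335 1794

[13; 1,1,3,2,1,2,1,2,3,1,1,26] for √184; ℓ=12 ⇒ convergent index 11
a_0=13:  p_0=13·1+0=13,  q_0=13·0+1=1
…
a_4=2:  p_4=2·95+27=217,  q_4=2·7+2=16
a_5=1:  p_5=1·217+95=312,  q_5=1·16+7=23
a_6=2:  p_6=2·312+217=841,  q_6=2·23+16=62
…
a_8=2:  p_8=2·1153+841=3147,  q_8=2·85+62=232
…
a_10=1:  p_10=1·10594+3147=13741,  q_10=1·781+232=1013
a_11=1:  p_11=1·13741+10594=24335,  q_11=1·1013+781=1794
fundamental: x₁=24335, y₁=1794  (since 592192225 − 184·3218436 = 1)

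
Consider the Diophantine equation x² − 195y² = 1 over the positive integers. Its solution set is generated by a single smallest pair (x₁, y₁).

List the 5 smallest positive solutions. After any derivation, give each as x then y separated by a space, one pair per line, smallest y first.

d=195: √d = [13; 1,26] (ℓ=2, even), read p_1/q_1
i=0: a=13 ⇒ p=13, q=1
i=1: a=1 ⇒ p=14, q=1
→ (14, 1).  Check: 14²=196, 195·1²=195, difference 1.
(x_2, y_2) = (14·14 + 195·1·1, 14·1 + 1·14) = (391, 28)
(x_3, y_3) = (14·391 + 195·1·28, 14·28 + 1·391) = (10934, 783)
(x_4, y_4) = (14·10934 + 195·1·783, 14·783 + 1·10934) = (305761, 21896)
(x_5, y_5) = (14·305761 + 195·1·21896, 14·21896 + 1·305761) = (8550374, 612305)

14 1
391 28
10934 783
305761 21896
8550374 612305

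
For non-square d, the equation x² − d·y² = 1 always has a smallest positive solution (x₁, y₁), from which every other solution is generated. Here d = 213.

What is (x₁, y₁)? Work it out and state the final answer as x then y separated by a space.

√213 → a₀=14, period (1,1,2,6,1,8,1,6,2,1,1,28); ℓ=12 even so k=11
a_0=14:  p_0=14·1+0=14,  q_0=14·0+1=1
…
a_4=6:  p_4=6·73+29=467,  q_4=6·5+2=32
a_5=1:  p_5=1·467+73=540,  q_5=1·32+5=37
a_6=8:  p_6=8·540+467=4787,  q_6=8·37+32=328
a_7=1:  p_7=1·4787+540=5327,  q_7=1·328+37=365
a_8=6:  p_8=6·5327+4787=36749,  q_8=6·365+328=2518
a_9=2:  p_9=2·36749+5327=78825,  q_9=2·2518+365=5401
a_10=1:  p_10=1·78825+36749=115574,  q_10=1·5401+2518=7919
a_11=1:  p_11=1·115574+78825=194399,  q_11=1·7919+5401=13320
fundamental: x₁=194399, y₁=13320  (since 37790971201 − 213·177422400 = 1)

194399 13320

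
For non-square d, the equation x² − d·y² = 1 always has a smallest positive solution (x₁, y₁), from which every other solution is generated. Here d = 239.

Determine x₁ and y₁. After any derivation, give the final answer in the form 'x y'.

6195120 400729

√239 → a₀=15, period (2,5,1,2,4,15,4,2,1,5,2,30); ℓ=12 even so k=11
a_0=15:  p_0=15·1+0=15,  q_0=15·0+1=1
…
a_2=5:  p_2=5·31+15=170,  q_2=5·2+1=11
a_3=1:  p_3=1·170+31=201,  q_3=1·11+2=13
…
a_5=4:  p_5=4·572+201=2489,  q_5=4·37+13=161
…
a_10=5:  p_10=5·500258+346141=2847431,  q_10=5·32359+22390=184185
a_11=2:  p_11=2·2847431+500258=6195120,  q_11=2·184185+32359=400729
fundamental: x₁=6195120, y₁=400729  (since 38379511814400 − 239·160583731441 = 1)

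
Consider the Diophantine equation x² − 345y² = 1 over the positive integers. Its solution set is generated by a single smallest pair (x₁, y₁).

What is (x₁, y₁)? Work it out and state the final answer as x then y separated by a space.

d=345: √d = [18; 1,1,2,1,6,1,2,1,1,36] (ℓ=10, even), read p_9/q_9
step 0: (18, 1)  from 18·(1,0) + (0,1)
…
step 3: (93, 5)  from 2·(37,2) + (19,1)
…
step 7: (2879, 155)  from 2·(1003,54) + (873,47)
step 8: (3882, 209)  from 1·(2879,155) + (1003,54)
step 9: (6761, 364)  from 1·(3882,209) + (2879,155)
→ (6761, 364).  Check: 6761²=45711121, 345·364²=45711120, difference 1.

6761 364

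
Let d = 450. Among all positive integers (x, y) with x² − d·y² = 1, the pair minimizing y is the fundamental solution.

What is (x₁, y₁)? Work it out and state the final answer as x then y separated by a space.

19601 924

d=450: √d = [21; 4,1,2,4,2,1,4,42] (ℓ=8, even), read p_7/q_7
i=0: a=21 ⇒ p=21, q=1
i=1: a=4 ⇒ p=85, q=4
i=2: a=1 ⇒ p=106, q=5
…
i=4: a=4 ⇒ p=1294, q=61
i=5: a=2 ⇒ p=2885, q=136
i=6: a=1 ⇒ p=4179, q=197
i=7: a=4 ⇒ p=19601, q=924
fundamental: x₁=19601, y₁=924  (since 384199201 − 450·853776 = 1)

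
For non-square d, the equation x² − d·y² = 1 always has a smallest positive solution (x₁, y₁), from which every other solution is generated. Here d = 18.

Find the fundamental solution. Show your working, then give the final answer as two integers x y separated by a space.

√18 = [4; 4,8, …], period ℓ=2 (even) → k=1
i=0: a=4 ⇒ p=4, q=1
i=1: a=4 ⇒ p=17, q=4
→ (17, 4).  Check: 17²=289, 18·4²=288, difference 1.

17 4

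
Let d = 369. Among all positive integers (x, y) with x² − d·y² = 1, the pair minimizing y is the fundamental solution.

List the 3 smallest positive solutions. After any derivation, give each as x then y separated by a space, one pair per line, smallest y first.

8396801 437120
141012534067201 7340819306240
2368108374136006451201 123278797782910239360

[19; 4,1,3,2,7,4,7,2,3,1,4,38] for √369; ℓ=12 ⇒ convergent index 11
i=0: a=19 ⇒ p=19, q=1
…
i=2: a=1 ⇒ p=96, q=5
…
i=4: a=2 ⇒ p=826, q=43
i=5: a=7 ⇒ p=6147, q=320
i=6: a=4 ⇒ p=25414, q=1323
i=7: a=7 ⇒ p=184045, q=9581
…
i=10: a=1 ⇒ p=1758061, q=91521
i=11: a=4 ⇒ p=8396801, q=437120
fundamental: x₁=8396801, y₁=437120  (since 70506267033601 − 369·191073894400 = 1)
(8396801+437120√369)^2 = 141012534067201 + 7340819306240√369
(8396801+437120√369)^3 = 2368108374136006451201 + 123278797782910239360√369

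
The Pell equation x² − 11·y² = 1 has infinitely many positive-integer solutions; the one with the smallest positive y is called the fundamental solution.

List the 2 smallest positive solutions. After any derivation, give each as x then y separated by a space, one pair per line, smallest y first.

10 3
199 60

√11 = [3; 3,6, …], period ℓ=2 (even) → k=1
a_0=3:  p_0=3·1+0=3,  q_0=3·0+1=1
a_1=3:  p_1=3·3+1=10,  q_1=3·1+0=3
→ (10, 3).  Check: 10²=100, 11·3²=99, difference 1.
(x_2, y_2) = (10·10 + 11·3·3, 10·3 + 3·10) = (199, 60)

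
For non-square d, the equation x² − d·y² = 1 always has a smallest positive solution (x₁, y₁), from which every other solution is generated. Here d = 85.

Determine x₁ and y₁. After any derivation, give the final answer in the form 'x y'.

285769 30996

d=85: √d = [9; 4,1,1,4,18] (ℓ=5, odd), read p_9/q_9
step 0: (9, 1)  from 9·(1,0) + (0,1)
…
step 2: (46, 5)  from 1·(37,4) + (9,1)
step 3: (83, 9)  from 1·(46,5) + (37,4)
…
step 8: (62739, 6805)  from 1·(34813,3776) + (27926,3029)
step 9: (285769, 30996)  from 4·(62739,6805) + (34813,3776)
(x₁, y₁) = (285769, 30996);  285769² − 85·30996² = 1 ✓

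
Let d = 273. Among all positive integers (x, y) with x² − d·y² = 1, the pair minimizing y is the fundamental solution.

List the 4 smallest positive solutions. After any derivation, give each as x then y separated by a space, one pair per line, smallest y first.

√273 = [16; 1,1,10,1,1,32, …], period ℓ=6 (even) → k=5
a_0=16:  p_0=16·1+0=16,  q_0=16·0+1=1
a_1=1:  p_1=1·16+1=17,  q_1=1·1+0=1
…
a_4=1:  p_4=1·347+33=380,  q_4=1·21+2=23
a_5=1:  p_5=1·380+347=727,  q_5=1·23+21=44
fundamental: x₁=727, y₁=44  (since 528529 − 273·1936 = 1)
k=2:  x_2 = 727·727+273·44·44 = 1057057,  y_2 = 727·44+44·727 = 63976
k=3:  x_3 = 727·1057057+273·44·63976 = 1536960151,  y_3 = 727·63976+44·1057057 = 93021060
k=4:  x_4 = 727·1536960151+273·44·93021060 = 2234739002497,  y_4 = 727·93021060+44·1536960151 = 135252557264

727 44
1057057 63976
1536960151 93021060
2234739002497 135252557264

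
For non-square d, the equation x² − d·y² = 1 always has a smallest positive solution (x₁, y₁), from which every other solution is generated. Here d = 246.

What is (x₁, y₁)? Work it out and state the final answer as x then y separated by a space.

√246 = [15; 1,2,5,1,14,1,5,2,1,30, …], period ℓ=10 (even) → k=9
a_0=15:  p_0=15·1+0=15,  q_0=15·0+1=1
…
a_2=2:  p_2=2·16+15=47,  q_2=2·1+1=3
a_3=5:  p_3=5·47+16=251,  q_3=5·3+1=16
a_4=1:  p_4=1·251+47=298,  q_4=1·16+3=19
a_5=14:  p_5=14·298+251=4423,  q_5=14·19+16=282
…
a_7=5:  p_7=5·4721+4423=28028,  q_7=5·301+282=1787
a_8=2:  p_8=2·28028+4721=60777,  q_8=2·1787+301=3875
a_9=1:  p_9=1·60777+28028=88805,  q_9=1·3875+1787=5662
(x₁, y₁) = (88805, 5662);  88805² − 246·5662² = 1 ✓

88805 5662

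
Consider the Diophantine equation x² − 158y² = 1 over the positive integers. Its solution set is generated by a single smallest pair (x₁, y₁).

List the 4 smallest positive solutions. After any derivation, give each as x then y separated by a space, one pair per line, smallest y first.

7743 616
119908097 9539376
1856896782399 147726776120
28755903452322817 2287696845454944

√158 → a₀=12, period (1,1,3,12,3,1,1,24); ℓ=8 even so k=7
k=0  a_k=12  p_k/q_k = 12/1
k=1  a_k=1  p_k/q_k = 13/1
k=2  a_k=1  p_k/q_k = 25/2
…
k=4  a_k=12  p_k/q_k = 1081/86
…
k=6  a_k=1  p_k/q_k = 4412/351
k=7  a_k=1  p_k/q_k = 7743/616
(x₁, y₁) = (7743, 616);  7743² − 158·616² = 1 ✓
n=2: (7743,616)∘(7743,616) = (7743·7743+158·616·616, 7743·616+616·7743) = (119908097,9539376)
n=3: (119908097,9539376)∘(7743,616) = (7743·119908097+158·616·9539376, 7743·9539376+616·119908097) = (1856896782399,147726776120)
n=4: (1856896782399,147726776120)∘(7743,616) = (7743·1856896782399+158·616·147726776120, 7743·147726776120+616·1856896782399) = (28755903452322817,2287696845454944)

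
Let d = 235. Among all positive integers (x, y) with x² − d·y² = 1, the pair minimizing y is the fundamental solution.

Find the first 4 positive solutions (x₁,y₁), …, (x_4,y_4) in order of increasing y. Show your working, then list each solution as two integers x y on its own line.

d=235: √d = [15; 3,30] (ℓ=2, even), read p_1/q_1
k=0  a_k=15  p_k/q_k = 15/1
k=1  a_k=3  p_k/q_k = 46/3
→ (46, 3).  Check: 46²=2116, 235·3²=2115, difference 1.
(x_2, y_2) = (46·46 + 235·3·3, 46·3 + 3·46) = (4231, 276)
(x_3, y_3) = (46·4231 + 235·3·276, 46·276 + 3·4231) = (389206, 25389)
(x_4, y_4) = (46·389206 + 235·3·25389, 46·25389 + 3·389206) = (35802721, 2335512)

46 3
4231 276
389206 25389
35802721 2335512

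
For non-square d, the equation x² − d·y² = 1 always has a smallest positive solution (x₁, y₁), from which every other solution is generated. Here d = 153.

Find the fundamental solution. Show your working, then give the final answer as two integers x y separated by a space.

d=153: √d = [12; 2,1,2,2,2,1,2,24] (ℓ=8, even), read p_7/q_7
i=0: a=12 ⇒ p=12, q=1
…
i=2: a=1 ⇒ p=37, q=3
i=3: a=2 ⇒ p=99, q=8
i=4: a=2 ⇒ p=235, q=19
…
i=6: a=1 ⇒ p=804, q=65
i=7: a=2 ⇒ p=2177, q=176
(x₁, y₁) = (2177, 176);  2177² − 153·176² = 1 ✓

2177 176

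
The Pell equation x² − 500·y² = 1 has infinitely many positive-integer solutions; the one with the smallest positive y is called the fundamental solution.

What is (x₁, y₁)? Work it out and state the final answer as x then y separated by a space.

930249 41602

d=500: √d = [22; 2,1,3,2,1,…,1,2,44] (ℓ=14, even), read p_13/q_13
step 0: (22, 1)  from 22·(1,0) + (0,1)
step 1: (45, 2)  from 2·(22,1) + (1,0)
step 2: (67, 3)  from 1·(45,2) + (22,1)
step 3: (246, 11)  from 3·(67,3) + (45,2)
step 4: (559, 25)  from 2·(246,11) + (67,3)
step 5: (805, 36)  from 1·(559,25) + (246,11)
step 6: (1364, 61)  from 1·(805,36) + (559,25)
step 7: (14445, 646)  from 10·(1364,61) + (805,36)
step 8: (15809, 707)  from 1·(14445,646) + (1364,61)
step 9: (30254, 1353)  from 1·(15809,707) + (14445,646)
step 10: (76317, 3413)  from 2·(30254,1353) + (15809,707)
step 11: (259205, 11592)  from 3·(76317,3413) + (30254,1353)
step 12: (335522, 15005)  from 1·(259205,11592) + (76317,3413)
step 13: (930249, 41602)  from 2·(335522,15005) + (259205,11592)
→ (930249, 41602).  Check: 930249²=865363202001, 500·41602²=865363202000, difference 1.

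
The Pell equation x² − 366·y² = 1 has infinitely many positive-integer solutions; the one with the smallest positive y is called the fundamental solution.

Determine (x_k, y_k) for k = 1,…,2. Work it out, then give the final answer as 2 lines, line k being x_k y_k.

907925 47458
1648655611249 86176609300

√366 = [19; 7,1,1,1,2,12,2,1,1,1,7,38, …], period ℓ=12 (even) → k=11
a_0=19:  p_0=19·1+0=19,  q_0=19·0+1=1
a_1=7:  p_1=7·19+1=134,  q_1=7·1+0=7
…
a_5=2:  p_5=2·440+287=1167,  q_5=2·23+15=61
…
a_7=2:  p_7=2·14444+1167=30055,  q_7=2·755+61=1571
a_8=1:  p_8=1·30055+14444=44499,  q_8=1·1571+755=2326
…
a_10=1:  p_10=1·74554+44499=119053,  q_10=1·3897+2326=6223
a_11=7:  p_11=7·119053+74554=907925,  q_11=7·6223+3897=47458
fundamental: x₁=907925, y₁=47458  (since 824327805625 − 366·2252261764 = 1)
n=2: (907925,47458)∘(907925,47458) = (907925·907925+366·47458·47458, 907925·47458+47458·907925) = (1648655611249,86176609300)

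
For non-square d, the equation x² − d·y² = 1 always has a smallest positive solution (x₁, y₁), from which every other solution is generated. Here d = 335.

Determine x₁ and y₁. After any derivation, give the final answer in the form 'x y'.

d=335: √d = [18; 3,3,3,36] (ℓ=4, even), read p_3/q_3
k=0  a_k=18  p_k/q_k = 18/1
k=1  a_k=3  p_k/q_k = 55/3
k=2  a_k=3  p_k/q_k = 183/10
k=3  a_k=3  p_k/q_k = 604/33
→ (604, 33).  Check: 604²=364816, 335·33²=364815, difference 1.

604 33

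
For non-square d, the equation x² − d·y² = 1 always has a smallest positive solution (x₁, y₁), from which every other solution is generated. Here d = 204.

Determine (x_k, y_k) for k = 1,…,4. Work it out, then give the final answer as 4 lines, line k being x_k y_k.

4999 350
49980001 3499300
499700044999 34986001050
4996000999920001 349790034998600

√204 = [14; 3,1,1,6,1,1,3,28, …], period ℓ=8 (even) → k=7
k=0  a_k=14  p_k/q_k = 14/1
…
k=2  a_k=1  p_k/q_k = 57/4
k=3  a_k=1  p_k/q_k = 100/7
…
k=6  a_k=1  p_k/q_k = 1414/99
k=7  a_k=3  p_k/q_k = 4999/350
→ (4999, 350).  Check: 4999²=24990001, 204·350²=24990000, difference 1.
n=2: (4999,350)∘(4999,350) = (4999·4999+204·350·350, 4999·350+350·4999) = (49980001,3499300)
n=3: (49980001,3499300)∘(4999,350) = (4999·49980001+204·350·3499300, 4999·3499300+350·49980001) = (499700044999,34986001050)
n=4: (499700044999,34986001050)∘(4999,350) = (4999·499700044999+204·350·34986001050, 4999·34986001050+350·499700044999) = (4996000999920001,349790034998600)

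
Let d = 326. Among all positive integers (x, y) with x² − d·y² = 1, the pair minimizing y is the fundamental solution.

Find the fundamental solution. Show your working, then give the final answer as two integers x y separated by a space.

√326 = [18; 18,36, …], period ℓ=2 (even) → k=1
a_0=18:  p_0=18·1+0=18,  q_0=18·0+1=1
a_1=18:  p_1=18·18+1=325,  q_1=18·1+0=18
fundamental: x₁=325, y₁=18  (since 105625 − 326·324 = 1)

325 18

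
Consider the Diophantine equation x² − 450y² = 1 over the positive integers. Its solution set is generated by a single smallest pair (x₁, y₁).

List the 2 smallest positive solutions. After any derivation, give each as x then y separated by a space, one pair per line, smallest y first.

√450 = [21; 4,1,2,4,2,1,4,42, …], period ℓ=8 (even) → k=7
a_0=21:  p_0=21·1+0=21,  q_0=21·0+1=1
…
a_3=2:  p_3=2·106+85=297,  q_3=2·5+4=14
…
a_6=1:  p_6=1·2885+1294=4179,  q_6=1·136+61=197
a_7=4:  p_7=4·4179+2885=19601,  q_7=4·197+136=924
→ (19601, 924).  Check: 19601²=384199201, 450·924²=384199200, difference 1.
k=2:  x_2 = 19601·19601+450·924·924 = 768398401,  y_2 = 19601·924+924·19601 = 36222648

19601 924
768398401 36222648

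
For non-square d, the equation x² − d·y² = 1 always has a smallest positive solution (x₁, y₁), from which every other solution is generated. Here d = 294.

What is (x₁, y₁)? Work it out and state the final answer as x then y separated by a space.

4801 280

√294 = [17; 6,1,4,1,6,34, …], period ℓ=6 (even) → k=5
a_0=17:  p_0=17·1+0=17,  q_0=17·0+1=1
…
a_4=1:  p_4=1·583+120=703,  q_4=1·34+7=41
a_5=6:  p_5=6·703+583=4801,  q_5=6·41+34=280
→ (4801, 280).  Check: 4801²=23049601, 294·280²=23049600, difference 1.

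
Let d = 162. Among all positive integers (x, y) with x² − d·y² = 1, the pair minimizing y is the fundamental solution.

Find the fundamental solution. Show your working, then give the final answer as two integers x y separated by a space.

19601 1540

d=162: √d = [12; 1,2,1,2,12,2,1,2,1,24] (ℓ=10, even), read p_9/q_9
k=0  a_k=12  p_k/q_k = 12/1
…
k=2  a_k=2  p_k/q_k = 38/3
…
k=8  a_k=2  p_k/q_k = 14268/1121
k=9  a_k=1  p_k/q_k = 19601/1540
(x₁, y₁) = (19601, 1540);  19601² − 162·1540² = 1 ✓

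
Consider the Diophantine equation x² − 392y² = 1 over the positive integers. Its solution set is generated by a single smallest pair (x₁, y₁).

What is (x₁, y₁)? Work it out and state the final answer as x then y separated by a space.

[19; 1,3,1,38] for √392; ℓ=4 ⇒ convergent index 3
i=0: a=19 ⇒ p=19, q=1
i=1: a=1 ⇒ p=20, q=1
i=2: a=3 ⇒ p=79, q=4
i=3: a=1 ⇒ p=99, q=5
(x₁, y₁) = (99, 5);  99² − 392·5² = 1 ✓

99 5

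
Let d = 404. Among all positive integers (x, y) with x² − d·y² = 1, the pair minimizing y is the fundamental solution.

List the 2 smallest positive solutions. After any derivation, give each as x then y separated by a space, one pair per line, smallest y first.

√404 → a₀=20, period (10,40); ℓ=2 even so k=1
i=0: a=20 ⇒ p=20, q=1
i=1: a=10 ⇒ p=201, q=10
(x₁, y₁) = (201, 10);  201² − 404·10² = 1 ✓
k=2:  x_2 = 201·201+404·10·10 = 80801,  y_2 = 201·10+10·201 = 4020

201 10
80801 4020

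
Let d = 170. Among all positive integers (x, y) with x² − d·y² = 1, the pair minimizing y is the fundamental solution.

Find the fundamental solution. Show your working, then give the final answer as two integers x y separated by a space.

√170 = [13; 26, …], period ℓ=1 (odd) → k=1
i=0: a=13 ⇒ p=13, q=1
i=1: a=26 ⇒ p=339, q=26
(x₁, y₁) = (339, 26);  339² − 170·26² = 1 ✓

339 26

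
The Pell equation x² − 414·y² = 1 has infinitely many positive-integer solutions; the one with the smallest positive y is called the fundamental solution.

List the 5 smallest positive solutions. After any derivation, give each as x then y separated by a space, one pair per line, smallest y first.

24335 1196
1184384449 58209320
57643991108495 2833047603204
2805533046066067201 137884426789729360
136545293294391499564175 6710835049023080347996

[20; 2,1,7,2,7,1,2,40] for √414; ℓ=8 ⇒ convergent index 7
k=0  a_k=20  p_k/q_k = 20/1
k=1  a_k=2  p_k/q_k = 41/2
k=2  a_k=1  p_k/q_k = 61/3
…
k=6  a_k=1  p_k/q_k = 8444/415
k=7  a_k=2  p_k/q_k = 24335/1196
fundamental: x₁=24335, y₁=1196  (since 592192225 − 414·1430416 = 1)
n=2: (24335,1196)∘(24335,1196) = (24335·24335+414·1196·1196, 24335·1196+1196·24335) = (1184384449,58209320)
n=3: (1184384449,58209320)∘(24335,1196) = (24335·1184384449+414·1196·58209320, 24335·58209320+1196·1184384449) = (57643991108495,2833047603204)
n=4: (57643991108495,2833047603204)∘(24335,1196) = (24335·57643991108495+414·1196·2833047603204, 24335·2833047603204+1196·57643991108495) = (2805533046066067201,137884426789729360)
n=5: (2805533046066067201,137884426789729360)∘(24335,1196) = (24335·2805533046066067201+414·1196·137884426789729360, 24335·137884426789729360+1196·2805533046066067201) = (136545293294391499564175,6710835049023080347996)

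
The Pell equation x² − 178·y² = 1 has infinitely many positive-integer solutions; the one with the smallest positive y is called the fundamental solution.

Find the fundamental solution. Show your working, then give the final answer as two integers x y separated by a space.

1601 120

√178 → a₀=13, period (2,1,12,1,2,26); ℓ=6 even so k=5
a_0=13:  p_0=13·1+0=13,  q_0=13·0+1=1
…
a_4=1:  p_4=1·507+40=547,  q_4=1·38+3=41
a_5=2:  p_5=2·547+507=1601,  q_5=2·41+38=120
→ (1601, 120).  Check: 1601²=2563201, 178·120²=2563200, difference 1.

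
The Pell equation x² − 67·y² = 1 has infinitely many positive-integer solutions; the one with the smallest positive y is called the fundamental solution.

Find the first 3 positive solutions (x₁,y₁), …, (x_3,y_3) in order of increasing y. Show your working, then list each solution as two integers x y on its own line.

d=67: √d = [8; 5,2,1,1,7,1,1,2,5,16] (ℓ=10, even), read p_9/q_9
step 0: (8, 1)  from 8·(1,0) + (0,1)
…
step 7: (3577, 437)  from 1·(1899,232) + (1678,205)
step 8: (9053, 1106)  from 2·(3577,437) + (1899,232)
step 9: (48842, 5967)  from 5·(9053,1106) + (3577,437)
→ (48842, 5967).  Check: 48842²=2385540964, 67·5967²=2385540963, difference 1.
k=2:  x_2 = 48842·48842+67·5967·5967 = 4771081927,  y_2 = 48842·5967+5967·48842 = 582880428
k=3:  x_3 = 48842·4771081927+67·5967·582880428 = 466058366908226,  y_3 = 48842·582880428+5967·4771081927 = 56938091722785

48842 5967
4771081927 582880428
466058366908226 56938091722785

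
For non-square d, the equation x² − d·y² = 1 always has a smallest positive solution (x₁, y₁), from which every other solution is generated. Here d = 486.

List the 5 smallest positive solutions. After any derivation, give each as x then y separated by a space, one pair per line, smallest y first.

d=486: √d = [22; 22,44] (ℓ=2, even), read p_1/q_1
i=0: a=22 ⇒ p=22, q=1
i=1: a=22 ⇒ p=485, q=22
→ (485, 22).  Check: 485²=235225, 486·22²=235224, difference 1.
k=2:  x_2 = 485·485+486·22·22 = 470449,  y_2 = 485·22+22·485 = 21340
k=3:  x_3 = 485·470449+486·22·21340 = 456335045,  y_3 = 485·21340+22·470449 = 20699778
k=4:  x_4 = 485·456335045+486·22·20699778 = 442644523201,  y_4 = 485·20699778+22·456335045 = 20078763320
k=5:  x_5 = 485·442644523201+486·22·20078763320 = 429364731169925,  y_5 = 485·20078763320+22·442644523201 = 19476379720622

485 22
470449 21340
456335045 20699778
442644523201 20078763320
429364731169925 19476379720622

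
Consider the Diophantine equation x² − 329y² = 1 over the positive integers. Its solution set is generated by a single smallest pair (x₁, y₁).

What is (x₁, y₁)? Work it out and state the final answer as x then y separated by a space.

d=329: √d = [18; 7,4,2,1,1,4,1,1,2,4,7,36] (ℓ=12, even), read p_11/q_11
a_0=18:  p_0=18·1+0=18,  q_0=18·0+1=1
…
a_3=2:  p_3=2·526+127=1179,  q_3=2·29+7=65
a_4=1:  p_4=1·1179+526=1705,  q_4=1·65+29=94
…
a_6=4:  p_6=4·2884+1705=13241,  q_6=4·159+94=730
…
a_8=1:  p_8=1·16125+13241=29366,  q_8=1·889+730=1619
…
a_10=4:  p_10=4·74857+29366=328794,  q_10=4·4127+1619=18127
a_11=7:  p_11=7·328794+74857=2376415,  q_11=7·18127+4127=131016
(x₁, y₁) = (2376415, 131016);  2376415² − 329·131016² = 1 ✓

2376415 131016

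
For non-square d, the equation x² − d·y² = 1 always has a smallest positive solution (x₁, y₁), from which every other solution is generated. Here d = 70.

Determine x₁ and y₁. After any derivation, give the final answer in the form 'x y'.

251 30

d=70: √d = [8; 2,1,2,1,2,16] (ℓ=6, even), read p_5/q_5
a_0=8:  p_0=8·1+0=8,  q_0=8·0+1=1
a_1=2:  p_1=2·8+1=17,  q_1=2·1+0=2
a_2=1:  p_2=1·17+8=25,  q_2=1·2+1=3
a_3=2:  p_3=2·25+17=67,  q_3=2·3+2=8
a_4=1:  p_4=1·67+25=92,  q_4=1·8+3=11
a_5=2:  p_5=2·92+67=251,  q_5=2·11+8=30
(x₁, y₁) = (251, 30);  251² − 70·30² = 1 ✓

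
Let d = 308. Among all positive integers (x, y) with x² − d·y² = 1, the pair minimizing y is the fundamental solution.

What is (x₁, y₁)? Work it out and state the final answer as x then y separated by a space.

351 20

√308 = [17; 1,1,4,1,1,34, …], period ℓ=6 (even) → k=5
step 0: (17, 1)  from 17·(1,0) + (0,1)
…
step 3: (158, 9)  from 4·(35,2) + (18,1)
step 4: (193, 11)  from 1·(158,9) + (35,2)
step 5: (351, 20)  from 1·(193,11) + (158,9)
(x₁, y₁) = (351, 20);  351² − 308·20² = 1 ✓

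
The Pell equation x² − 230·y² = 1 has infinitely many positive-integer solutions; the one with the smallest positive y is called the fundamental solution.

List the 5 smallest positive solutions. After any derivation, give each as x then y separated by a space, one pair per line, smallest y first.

d=230: √d = [15; 6,30] (ℓ=2, even), read p_1/q_1
i=0: a=15 ⇒ p=15, q=1
i=1: a=6 ⇒ p=91, q=6
(x₁, y₁) = (91, 6);  91² − 230·6² = 1 ✓
k=2:  x_2 = 91·91+230·6·6 = 16561,  y_2 = 91·6+6·91 = 1092
k=3:  x_3 = 91·16561+230·6·1092 = 3014011,  y_3 = 91·1092+6·16561 = 198738
k=4:  x_4 = 91·3014011+230·6·198738 = 548533441,  y_4 = 91·198738+6·3014011 = 36169224
k=5:  x_5 = 91·548533441+230·6·36169224 = 99830072251,  y_5 = 91·36169224+6·548533441 = 6582600030

91 6
16561 1092
3014011 198738
548533441 36169224
99830072251 6582600030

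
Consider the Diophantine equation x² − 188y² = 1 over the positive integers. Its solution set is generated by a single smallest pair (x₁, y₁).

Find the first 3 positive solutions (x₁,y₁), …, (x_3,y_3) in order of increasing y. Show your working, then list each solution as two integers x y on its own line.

4607 336
42448897 3095904
391124132351 28525659120

√188 → a₀=13, period (1,2,2,6,2,2,1,26); ℓ=8 even so k=7
a_0=13:  p_0=13·1+0=13,  q_0=13·0+1=1
a_1=1:  p_1=1·13+1=14,  q_1=1·1+0=1
…
a_3=2:  p_3=2·41+14=96,  q_3=2·3+1=7
a_4=6:  p_4=6·96+41=617,  q_4=6·7+3=45
a_5=2:  p_5=2·617+96=1330,  q_5=2·45+7=97
a_6=2:  p_6=2·1330+617=3277,  q_6=2·97+45=239
a_7=1:  p_7=1·3277+1330=4607,  q_7=1·239+97=336
(x₁, y₁) = (4607, 336);  4607² − 188·336² = 1 ✓
n=2: (4607,336)∘(4607,336) = (4607·4607+188·336·336, 4607·336+336·4607) = (42448897,3095904)
n=3: (42448897,3095904)∘(4607,336) = (4607·42448897+188·336·3095904, 4607·3095904+336·42448897) = (391124132351,28525659120)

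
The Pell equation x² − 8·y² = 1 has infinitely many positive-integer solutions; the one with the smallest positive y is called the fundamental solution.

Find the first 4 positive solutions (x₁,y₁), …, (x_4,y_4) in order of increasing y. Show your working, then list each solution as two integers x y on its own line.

√8 → a₀=2, period (1,4); ℓ=2 even so k=1
i=0: a=2 ⇒ p=2, q=1
i=1: a=1 ⇒ p=3, q=1
→ (3, 1).  Check: 3²=9, 8·1²=8, difference 1.
(3+1√8)^2 = 17 + 6√8
(3+1√8)^3 = 99 + 35√8
(3+1√8)^4 = 577 + 204√8

3 1
17 6
99 35
577 204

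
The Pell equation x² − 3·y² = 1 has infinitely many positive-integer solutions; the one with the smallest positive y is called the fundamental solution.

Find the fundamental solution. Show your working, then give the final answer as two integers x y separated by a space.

2 1

d=3: √d = [1; 1,2] (ℓ=2, even), read p_1/q_1
a_0=1:  p_0=1·1+0=1,  q_0=1·0+1=1
a_1=1:  p_1=1·1+1=2,  q_1=1·1+0=1
→ (2, 1).  Check: 2²=4, 3·1²=3, difference 1.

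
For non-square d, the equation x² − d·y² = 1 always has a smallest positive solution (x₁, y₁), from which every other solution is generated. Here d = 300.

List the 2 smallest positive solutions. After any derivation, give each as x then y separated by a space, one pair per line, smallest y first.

√300 = [17; 3,8,3,34, …], period ℓ=4 (even) → k=3
step 0: (17, 1)  from 17·(1,0) + (0,1)
…
step 2: (433, 25)  from 8·(52,3) + (17,1)
step 3: (1351, 78)  from 3·(433,25) + (52,3)
→ (1351, 78).  Check: 1351²=1825201, 300·78²=1825200, difference 1.
n=2: (1351,78)∘(1351,78) = (1351·1351+300·78·78, 1351·78+78·1351) = (3650401,210756)

1351 78
3650401 210756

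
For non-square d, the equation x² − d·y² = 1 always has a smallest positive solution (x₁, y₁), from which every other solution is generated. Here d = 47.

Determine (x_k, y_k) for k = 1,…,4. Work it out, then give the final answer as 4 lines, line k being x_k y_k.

d=47: √d = [6; 1,5,1,12] (ℓ=4, even), read p_3/q_3
step 0: (6, 1)  from 6·(1,0) + (0,1)
…
step 2: (41, 6)  from 5·(7,1) + (6,1)
step 3: (48, 7)  from 1·(41,6) + (7,1)
(x₁, y₁) = (48, 7);  48² − 47·7² = 1 ✓
(x_2, y_2) = (48·48 + 47·7·7, 48·7 + 7·48) = (4607, 672)
(x_3, y_3) = (48·4607 + 47·7·672, 48·672 + 7·4607) = (442224, 64505)
(x_4, y_4) = (48·442224 + 47·7·64505, 48·64505 + 7·442224) = (42448897, 6191808)

48 7
4607 672
442224 64505
42448897 6191808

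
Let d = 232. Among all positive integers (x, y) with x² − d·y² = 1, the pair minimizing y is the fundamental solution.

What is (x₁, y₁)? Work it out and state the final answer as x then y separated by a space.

19603 1287

√232 → a₀=15, period (4,3,7,3,4,30); ℓ=6 even so k=5
i=0: a=15 ⇒ p=15, q=1
i=1: a=4 ⇒ p=61, q=4
…
i=3: a=7 ⇒ p=1447, q=95
i=4: a=3 ⇒ p=4539, q=298
i=5: a=4 ⇒ p=19603, q=1287
fundamental: x₁=19603, y₁=1287  (since 384277609 − 232·1656369 = 1)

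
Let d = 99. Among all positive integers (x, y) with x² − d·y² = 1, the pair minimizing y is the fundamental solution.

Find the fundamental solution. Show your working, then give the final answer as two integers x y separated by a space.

[9; 1,18] for √99; ℓ=2 ⇒ convergent index 1
step 0: (9, 1)  from 9·(1,0) + (0,1)
step 1: (10, 1)  from 1·(9,1) + (1,0)
→ (10, 1).  Check: 10²=100, 99·1²=99, difference 1.

10 1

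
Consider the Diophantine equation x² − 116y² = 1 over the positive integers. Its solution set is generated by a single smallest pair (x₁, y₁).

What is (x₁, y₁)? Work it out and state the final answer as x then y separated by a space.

[10; 1,3,2,1,4,1,2,3,1,20] for √116; ℓ=10 ⇒ convergent index 9
a_0=10:  p_0=10·1+0=10,  q_0=10·0+1=1
…
a_2=3:  p_2=3·11+10=43,  q_2=3·1+1=4
a_3=2:  p_3=2·43+11=97,  q_3=2·4+1=9
a_4=1:  p_4=1·97+43=140,  q_4=1·9+4=13
a_5=4:  p_5=4·140+97=657,  q_5=4·13+9=61
a_6=1:  p_6=1·657+140=797,  q_6=1·61+13=74
…
a_8=3:  p_8=3·2251+797=7550,  q_8=3·209+74=701
a_9=1:  p_9=1·7550+2251=9801,  q_9=1·701+209=910
(x₁, y₁) = (9801, 910);  9801² − 116·910² = 1 ✓

9801 910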